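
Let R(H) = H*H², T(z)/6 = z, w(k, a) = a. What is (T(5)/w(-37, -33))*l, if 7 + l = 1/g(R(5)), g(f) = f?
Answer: 1748/275 ≈ 6.3564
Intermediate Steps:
T(z) = 6*z
R(H) = H³
l = -874/125 (l = -7 + 1/(5³) = -7 + 1/125 = -874/125 ≈ -6.9920)
(T(5)/w(-37, -33))*l = ((6*5)/(-33))*(-874/125) = (30*(-1/33))*(-874/125) = -10/11*(-874/125) = 1748/275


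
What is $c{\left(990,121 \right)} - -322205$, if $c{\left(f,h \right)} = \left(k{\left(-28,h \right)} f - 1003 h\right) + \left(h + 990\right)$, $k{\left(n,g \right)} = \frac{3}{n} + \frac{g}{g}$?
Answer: $\frac{2839717}{14} \approx 2.0284 \cdot 10^{5}$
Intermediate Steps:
$k{\left(n,g \right)} = 1 + \frac{3}{n}$ ($k{\left(n,g \right)} = \frac{3}{n} + 1 = 1 + \frac{3}{n}$)
$c{\left(f,h \right)} = 990 - 1002 h + \frac{25 f}{28}$ ($c{\left(f,h \right)} = \left(\frac{3 - 28}{-28} f - 1003 h\right) + \left(h + 990\right) = \left(\left(- \frac{1}{28}\right) \left(-25\right) f - 1003 h\right) + \left(990 + h\right) = \left(\frac{25 f}{28} - 1003 h\right) + \left(990 + h\right) = \left(- 1003 h + \frac{25 f}{28}\right) + \left(990 + h\right) = 990 - 1002 h + \frac{25 f}{28}$)
$c{\left(990,121 \right)} - -322205 = \left(990 - 121242 + \frac{25}{28} \cdot 990\right) - -322205 = \left(990 - 121242 + \frac{12375}{14}\right) + 322205 = - \frac{1671153}{14} + 322205 = \frac{2839717}{14}$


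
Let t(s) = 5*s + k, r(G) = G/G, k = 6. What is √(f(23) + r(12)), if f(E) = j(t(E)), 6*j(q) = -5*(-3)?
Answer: √14/2 ≈ 1.8708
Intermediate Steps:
r(G) = 1
t(s) = 6 + 5*s (t(s) = 5*s + 6 = 6 + 5*s)
j(q) = 5/2 (j(q) = (-5*(-3))/6 = (⅙)*15 = 5/2)
f(E) = 5/2
√(f(23) + r(12)) = √(5/2 + 1) = √(7/2) = √14/2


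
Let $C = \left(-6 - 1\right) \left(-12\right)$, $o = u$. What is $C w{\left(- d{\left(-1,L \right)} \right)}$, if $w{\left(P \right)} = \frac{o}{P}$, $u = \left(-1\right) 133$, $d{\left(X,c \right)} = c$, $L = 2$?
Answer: $5586$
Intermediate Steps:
$u = -133$
$o = -133$
$C = 84$ ($C = \left(-7\right) \left(-12\right) = 84$)
$w{\left(P \right)} = - \frac{133}{P}$
$C w{\left(- d{\left(-1,L \right)} \right)} = 84 \left(- \frac{133}{\left(-1\right) 2}\right) = 84 \left(- \frac{133}{-2}\right) = 84 \left(\left(-133\right) \left(- \frac{1}{2}\right)\right) = 84 \cdot \frac{133}{2} = 5586$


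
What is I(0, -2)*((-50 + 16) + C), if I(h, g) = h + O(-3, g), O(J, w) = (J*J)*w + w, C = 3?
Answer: 620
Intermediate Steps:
O(J, w) = w + w*J² (O(J, w) = J²*w + w = w*J² + w = w + w*J²)
I(h, g) = h + 10*g (I(h, g) = h + g*(1 + (-3)²) = h + g*(1 + 9) = h + g*10 = h + 10*g)
I(0, -2)*((-50 + 16) + C) = (0 + 10*(-2))*((-50 + 16) + 3) = (0 - 20)*(-34 + 3) = -20*(-31) = 620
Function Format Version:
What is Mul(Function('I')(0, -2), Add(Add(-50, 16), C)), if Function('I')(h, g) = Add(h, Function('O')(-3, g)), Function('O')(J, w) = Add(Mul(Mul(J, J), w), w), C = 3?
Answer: 620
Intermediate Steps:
Function('O')(J, w) = Add(w, Mul(w, Pow(J, 2))) (Function('O')(J, w) = Add(Mul(Pow(J, 2), w), w) = Add(Mul(w, Pow(J, 2)), w) = Add(w, Mul(w, Pow(J, 2))))
Function('I')(h, g) = Add(h, Mul(10, g)) (Function('I')(h, g) = Add(h, Mul(g, Add(1, Pow(-3, 2)))) = Add(h, Mul(g, Add(1, 9))) = Add(h, Mul(g, 10)) = Add(h, Mul(10, g)))
Mul(Function('I')(0, -2), Add(Add(-50, 16), C)) = Mul(Add(0, Mul(10, -2)), Add(Add(-50, 16), 3)) = Mul(Add(0, -20), Add(-34, 3)) = Mul(-20, -31) = 620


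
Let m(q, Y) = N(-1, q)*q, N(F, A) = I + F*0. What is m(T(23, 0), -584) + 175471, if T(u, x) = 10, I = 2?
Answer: 175491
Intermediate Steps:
N(F, A) = 2 (N(F, A) = 2 + F*0 = 2 + 0 = 2)
m(q, Y) = 2*q
m(T(23, 0), -584) + 175471 = 2*10 + 175471 = 20 + 175471 = 175491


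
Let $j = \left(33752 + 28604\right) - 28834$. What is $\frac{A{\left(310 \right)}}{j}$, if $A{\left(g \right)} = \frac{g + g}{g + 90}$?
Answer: $\frac{31}{670440} \approx 4.6238 \cdot 10^{-5}$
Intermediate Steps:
$j = 33522$ ($j = 62356 - 28834 = 33522$)
$A{\left(g \right)} = \frac{2 g}{90 + g}$
$\frac{A{\left(310 \right)}}{j} = \frac{2 \cdot 310 \frac{1}{90 + 310}}{33522} = 2 \cdot 310 \cdot \frac{1}{400} \cdot \frac{1}{33522} = \frac{31}{20} \cdot \frac{1}{33522} = \frac{31}{670440}$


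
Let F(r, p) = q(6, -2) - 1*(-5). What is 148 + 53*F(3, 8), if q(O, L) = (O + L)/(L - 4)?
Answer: 1133/3 ≈ 377.67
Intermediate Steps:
q(O, L) = (L + O)/(-4 + L)
F(r, p) = 13/3 (F(r, p) = (-2 + 6)/(-4 - 2) - 1*(-5) = 4/(-6) + 5 = -⅙*4 + 5 = -⅔ + 5 = 13/3)
148 + 53*F(3, 8) = 148 + 53*(13/3) = 148 + 689/3 = 1133/3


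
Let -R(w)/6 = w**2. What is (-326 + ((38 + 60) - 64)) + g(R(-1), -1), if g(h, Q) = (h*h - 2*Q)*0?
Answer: -292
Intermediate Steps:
R(w) = -6*w**2
g(h, Q) = 0 (g(h, Q) = (h**2 - 2*Q)*0 = 0)
(-326 + ((38 + 60) - 64)) + g(R(-1), -1) = (-326 + ((38 + 60) - 64)) + 0 = (-326 + (98 - 64)) + 0 = (-326 + 34) + 0 = -292 + 0 = -292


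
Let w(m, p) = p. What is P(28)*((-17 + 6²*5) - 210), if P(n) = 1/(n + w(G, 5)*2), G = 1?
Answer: -47/38 ≈ -1.2368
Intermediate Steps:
P(n) = 1/(10 + n) (P(n) = 1/(n + 5*2) = 1/(n + 10) = 1/(10 + n))
P(28)*((-17 + 6²*5) - 210) = ((-17 + 6²*5) - 210)/(10 + 28) = ((-17 + 36*5) - 210)/38 = ((-17 + 180) - 210)/38 = (163 - 210)/38 = (1/38)*(-47) = -47/38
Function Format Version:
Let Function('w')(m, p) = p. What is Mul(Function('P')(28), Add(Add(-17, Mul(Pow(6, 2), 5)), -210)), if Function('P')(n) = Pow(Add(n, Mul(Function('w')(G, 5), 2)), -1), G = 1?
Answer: Rational(-47, 38) ≈ -1.2368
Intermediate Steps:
Function('P')(n) = Pow(Add(10, n), -1) (Function('P')(n) = Pow(Add(n, Mul(5, 2)), -1) = Pow(Add(n, 10), -1) = Pow(Add(10, n), -1))
Mul(Function('P')(28), Add(Add(-17, Mul(Pow(6, 2), 5)), -210)) = Mul(Pow(Add(10, 28), -1), Add(Add(-17, Mul(Pow(6, 2), 5)), -210)) = Mul(Pow(38, -1), Add(Add(-17, Mul(36, 5)), -210)) = Mul(Rational(1, 38), Add(Add(-17, 180), -210)) = Mul(Rational(1, 38), Add(163, -210)) = Mul(Rational(1, 38), -47) = Rational(-47, 38)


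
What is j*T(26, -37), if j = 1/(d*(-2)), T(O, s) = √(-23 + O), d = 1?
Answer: -√3/2 ≈ -0.86602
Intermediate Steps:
j = -½ (j = 1/(1*(-2)) = 1/(-2) = -½ ≈ -0.50000)
j*T(26, -37) = -√(-23 + 26)/2 = -√3/2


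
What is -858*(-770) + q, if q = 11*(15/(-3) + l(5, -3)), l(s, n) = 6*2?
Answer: 660737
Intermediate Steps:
l(s, n) = 12
q = 77 (q = 11*(15/(-3) + 12) = 11*(15*(-⅓) + 12) = 11*(-5 + 12) = 11*7 = 77)
-858*(-770) + q = -858*(-770) + 77 = 660660 + 77 = 660737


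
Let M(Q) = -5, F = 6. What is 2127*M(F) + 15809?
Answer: 5174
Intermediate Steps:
2127*M(F) + 15809 = 2127*(-5) + 15809 = -10635 + 15809 = 5174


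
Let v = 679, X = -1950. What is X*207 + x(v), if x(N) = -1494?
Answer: -405144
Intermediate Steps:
X*207 + x(v) = -1950*207 - 1494 = -403650 - 1494 = -405144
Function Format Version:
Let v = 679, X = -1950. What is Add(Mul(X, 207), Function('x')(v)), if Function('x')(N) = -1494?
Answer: -405144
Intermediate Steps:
Add(Mul(X, 207), Function('x')(v)) = Add(Mul(-1950, 207), -1494) = Add(-403650, -1494) = -405144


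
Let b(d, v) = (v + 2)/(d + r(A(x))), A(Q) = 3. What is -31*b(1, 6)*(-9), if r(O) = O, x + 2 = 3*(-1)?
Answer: 558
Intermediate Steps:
x = -5 (x = -2 + 3*(-1) = -2 - 3 = -5)
b(d, v) = (2 + v)/(3 + d) (b(d, v) = (v + 2)/(d + 3) = (2 + v)/(3 + d))
-31*b(1, 6)*(-9) = -31*(2 + 6)/(3 + 1)*(-9) = -31*8/4*(-9) = -31*2*(-9) = -62*(-9) = 558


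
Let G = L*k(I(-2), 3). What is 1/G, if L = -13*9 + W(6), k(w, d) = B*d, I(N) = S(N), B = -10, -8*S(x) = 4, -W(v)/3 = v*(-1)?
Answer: 1/2970 ≈ 0.00033670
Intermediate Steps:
W(v) = 3*v (W(v) = -3*v*(-1) = -(-3)*v = 3*v)
S(x) = -½ (S(x) = -⅛*4 = -½)
I(N) = -½
k(w, d) = -10*d
L = -99 (L = -13*9 + 3*6 = -117 + 18 = -99)
G = 2970 (G = -(-990)*3 = -99*(-30) = 2970)
1/G = 1/2970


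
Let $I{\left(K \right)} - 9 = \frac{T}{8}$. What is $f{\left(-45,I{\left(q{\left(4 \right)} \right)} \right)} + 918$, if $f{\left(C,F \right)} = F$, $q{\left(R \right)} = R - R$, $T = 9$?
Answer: $\frac{7425}{8} \approx 928.13$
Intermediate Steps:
$q{\left(R \right)} = 0$
$I{\left(K \right)} = \frac{81}{8}$ ($I{\left(K \right)} = 9 + \frac{9}{8} = \frac{81}{8}$)
$f{\left(-45,I{\left(q{\left(4 \right)} \right)} \right)} + 918 = \frac{81}{8} + 918 = \frac{7425}{8}$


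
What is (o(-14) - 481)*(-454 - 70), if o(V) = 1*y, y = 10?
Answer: 246804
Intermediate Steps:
o(V) = 10 (o(V) = 1*10 = 10)
(o(-14) - 481)*(-454 - 70) = (10 - 481)*(-454 - 70) = -471*(-524) = 246804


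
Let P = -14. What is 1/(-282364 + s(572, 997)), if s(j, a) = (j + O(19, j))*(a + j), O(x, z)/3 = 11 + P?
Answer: 1/600983 ≈ 1.6639e-6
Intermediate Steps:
O(x, z) = -9 (O(x, z) = 3*(11 - 14) = 3*(-3) = -9)
s(j, a) = (-9 + j)*(a + j) (s(j, a) = (j - 9)*(a + j) = (-9 + j)*(a + j))
1/(-282364 + s(572, 997)) = 1/(-282364 + (572**2 - 9*997 - 9*572 + 997*572)) = 1/(-282364 + (327184 - 8973 - 5148 + 570284)) = 1/(-282364 + 883347) = 1/600983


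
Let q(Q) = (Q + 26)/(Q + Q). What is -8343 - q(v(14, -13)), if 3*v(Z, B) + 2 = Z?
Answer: -33387/4 ≈ -8346.8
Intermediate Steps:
v(Z, B) = -⅔ + Z/3
q(Q) = (26 + Q)/(2*Q) (q(Q) = (26 + Q)/((2*Q)) = (26 + Q)*(1/(2*Q)) = (26 + Q)/(2*Q))
-8343 - q(v(14, -13)) = -8343 - (26 + (-⅔ + (⅓)*14))/(2*(-⅔ + (⅓)*14)) = -8343 - (26 + (-⅔ + 14/3))/(2*(-⅔ + 14/3)) = -8343 - (26 + 4)/(2*4) = -8343 - 30/(2*4) = -8343 - 1*15/4 = -8343 - 15/4 = -33387/4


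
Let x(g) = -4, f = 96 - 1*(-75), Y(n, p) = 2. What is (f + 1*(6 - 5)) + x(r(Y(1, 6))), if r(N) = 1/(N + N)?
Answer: 168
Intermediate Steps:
f = 171 (f = 96 + 75 = 171)
r(N) = 1/(2*N)
(f + 1*(6 - 5)) + x(r(Y(1, 6))) = (171 + 1*(6 - 5)) - 4 = (171 + 1*1) - 4 = (171 + 1) - 4 = 172 - 4 = 168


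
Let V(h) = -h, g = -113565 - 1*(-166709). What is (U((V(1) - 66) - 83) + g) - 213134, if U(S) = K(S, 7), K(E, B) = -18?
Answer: -160008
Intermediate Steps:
g = 53144 (g = -113565 + 166709 = 53144)
U(S) = -18
(U((V(1) - 66) - 83) + g) - 213134 = (-18 + 53144) - 213134 = 53126 - 213134 = -160008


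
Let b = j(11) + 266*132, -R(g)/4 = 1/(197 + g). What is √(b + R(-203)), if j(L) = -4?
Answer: √315978/3 ≈ 187.37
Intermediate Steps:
R(g) = -4/(197 + g)
b = 35108 (b = -4 + 266*132 = -4 + 35112 = 35108)
√(b + R(-203)) = √(35108 - 4/(197 - 203)) = √(35108 - 4/(-6)) = √(35108 - 4*(-⅙)) = √(35108 + ⅔) = √(105326/3) = √315978/3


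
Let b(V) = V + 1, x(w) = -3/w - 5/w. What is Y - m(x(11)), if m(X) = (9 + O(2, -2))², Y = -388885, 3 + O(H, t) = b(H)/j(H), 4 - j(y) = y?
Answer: -1555765/4 ≈ -3.8894e+5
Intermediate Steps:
j(y) = 4 - y
x(w) = -8/w
b(V) = 1 + V
O(H, t) = -3 + (1 + H)/(4 - H)
m(X) = 225/4 (m(X) = (9 + (11 - 4*2)/(-4 + 2))² = (9 + (11 - 8)/(-2))² = (9 - ½*3)² = (9 - 3/2)² = (15/2)² = 225/4)
Y - m(x(11)) = -388885 - 1*225/4 = -388885 - 225/4 = -1555765/4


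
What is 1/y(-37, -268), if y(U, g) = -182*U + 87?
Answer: 1/6821 ≈ 0.00014661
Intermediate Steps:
y(U, g) = 87 - 182*U
1/y(-37, -268) = 1/(87 - 182*(-37)) = 1/(87 + 6734) = 1/6821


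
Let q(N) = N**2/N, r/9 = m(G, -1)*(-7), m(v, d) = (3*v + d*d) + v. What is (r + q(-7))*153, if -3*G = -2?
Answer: -36414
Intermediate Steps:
G = 2/3 (G = -1/3*(-2) = 2/3 ≈ 0.66667)
m(v, d) = d**2 + 4*v (m(v, d) = (3*v + d**2) + v = (d**2 + 3*v) + v = d**2 + 4*v)
r = -231 (r = 9*(((-1)**2 + 4*(2/3))*(-7)) = 9*((1 + 8/3)*(-7)) = 9*((11/3)*(-7)) = 9*(-77/3) = -231)
q(N) = N
(r + q(-7))*153 = (-231 - 7)*153 = -238*153 = -36414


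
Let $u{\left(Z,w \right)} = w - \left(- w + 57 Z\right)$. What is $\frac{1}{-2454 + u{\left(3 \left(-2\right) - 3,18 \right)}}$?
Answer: $- \frac{1}{1905} \approx -0.00052493$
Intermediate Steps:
$u{\left(Z,w \right)} = - 57 Z + 2 w$ ($u{\left(Z,w \right)} = w - \left(- w + 57 Z\right) = - 57 Z + 2 w$)
$\frac{1}{-2454 + u{\left(3 \left(-2\right) - 3,18 \right)}} = \frac{1}{-2454 - \left(-36 + 57 \left(3 \left(-2\right) - 3\right)\right)} = \frac{1}{-2454 - \left(-36 + 57 \left(-6 - 3\right)\right)} = \frac{1}{-2454 + \left(\left(-57\right) \left(-9\right) + 36\right)} = \frac{1}{-2454 + \left(513 + 36\right)} = \frac{1}{-2454 + 549} = \frac{1}{-1905} = - \frac{1}{1905}$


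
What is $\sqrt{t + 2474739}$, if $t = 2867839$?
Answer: $\sqrt{5342578} \approx 2311.4$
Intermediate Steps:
$\sqrt{t + 2474739} = \sqrt{2867839 + 2474739} = \sqrt{5342578}$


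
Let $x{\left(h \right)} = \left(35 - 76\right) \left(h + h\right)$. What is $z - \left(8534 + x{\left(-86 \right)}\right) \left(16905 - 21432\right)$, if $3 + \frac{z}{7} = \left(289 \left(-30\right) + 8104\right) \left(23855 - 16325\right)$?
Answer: $40723941$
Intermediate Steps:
$x{\left(h \right)} = - 82 h$ ($x{\left(h \right)} = - 41 \cdot 2 h = - 82 h$)
$z = -29833881$ ($z = -21 + 7 \left(289 \left(-30\right) + 8104\right) \left(23855 - 16325\right) = -21 + 7 \left(-8670 + 8104\right) 7530 = -21 + 7 \left(\left(-566\right) 7530\right) = -21 + 7 \left(-4261980\right) = -21 - 29833860 = -29833881$)
$z - \left(8534 + x{\left(-86 \right)}\right) \left(16905 - 21432\right) = -29833881 - \left(8534 - -7052\right) \left(16905 - 21432\right) = -29833881 - \left(8534 + 7052\right) \left(-4527\right) = -29833881 - 15586 \left(-4527\right) = -29833881 - -70557822 = -29833881 + 70557822 = 40723941$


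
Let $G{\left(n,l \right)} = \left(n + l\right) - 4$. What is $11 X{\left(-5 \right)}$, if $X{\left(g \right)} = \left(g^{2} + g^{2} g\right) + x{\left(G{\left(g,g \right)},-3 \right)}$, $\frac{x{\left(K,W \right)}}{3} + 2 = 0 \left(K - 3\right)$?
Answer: $-1166$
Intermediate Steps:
$G{\left(n,l \right)} = -4 + l + n$ ($G{\left(n,l \right)} = \left(l + n\right) - 4 = -4 + l + n$)
$x{\left(K,W \right)} = -6$ ($x{\left(K,W \right)} = -6 + 3 \cdot 0 \left(K - 3\right) = -6 + 3 \cdot 0 \left(-3 + K\right) = -6 + 3 \cdot 0 = -6 + 0 = -6$)
$X{\left(g \right)} = -6 + g^{2} + g^{3}$ ($X{\left(g \right)} = \left(g^{2} + g^{2} g\right) - 6 = \left(g^{2} + g^{3}\right) - 6 = -6 + g^{2} + g^{3}$)
$11 X{\left(-5 \right)} = 11 \left(-6 + \left(-5\right)^{2} + \left(-5\right)^{3}\right) = 11 \left(-6 + 25 - 125\right) = 11 \left(-106\right) = -1166$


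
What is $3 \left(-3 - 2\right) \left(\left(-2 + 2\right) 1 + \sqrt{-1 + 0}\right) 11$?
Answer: $- 165 i \approx - 165.0 i$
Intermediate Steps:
$3 \left(-3 - 2\right) \left(\left(-2 + 2\right) 1 + \sqrt{-1 + 0}\right) 11 = 3 \left(- 5 \left(0 \cdot 1 + \sqrt{-1}\right)\right) 11 = 3 \left(- 5 \left(0 + i\right)\right) 11 = 3 \left(- 5 i\right) 11 = - 15 i 11 = - 165 i$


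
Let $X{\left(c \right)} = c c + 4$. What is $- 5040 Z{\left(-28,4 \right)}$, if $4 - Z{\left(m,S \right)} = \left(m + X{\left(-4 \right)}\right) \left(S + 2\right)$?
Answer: $-262080$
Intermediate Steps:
$X{\left(c \right)} = 4 + c^{2}$ ($X{\left(c \right)} = c^{2} + 4 = 4 + c^{2}$)
$Z{\left(m,S \right)} = 4 - \left(2 + S\right) \left(20 + m\right)$ ($Z{\left(m,S \right)} = 4 - \left(m + \left(4 + \left(-4\right)^{2}\right)\right) \left(S + 2\right) = 4 - \left(m + \left(4 + 16\right)\right) \left(2 + S\right) = 4 - \left(m + 20\right) \left(2 + S\right) = 4 - \left(20 + m\right) \left(2 + S\right) = 4 - \left(2 + S\right) \left(20 + m\right)$)
$- 5040 Z{\left(-28,4 \right)} = - 5040 \left(-36 - 80 - -56 - 4 \left(-28\right)\right) = - 5040 \left(-36 - 80 + 56 + 112\right) = \left(-5040\right) 52 = -262080$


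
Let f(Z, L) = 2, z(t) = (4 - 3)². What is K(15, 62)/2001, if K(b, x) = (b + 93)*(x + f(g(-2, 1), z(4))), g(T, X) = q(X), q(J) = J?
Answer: 2304/667 ≈ 3.4543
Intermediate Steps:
g(T, X) = X
z(t) = 1 (z(t) = 1² = 1)
K(b, x) = (2 + x)*(93 + b) (K(b, x) = (b + 93)*(x + 2) = (93 + b)*(2 + x) = (2 + x)*(93 + b))
K(15, 62)/2001 = (186 + 2*15 + 93*62 + 15*62)/2001 = (186 + 30 + 5766 + 930)*(1/2001) = 6912*(1/2001) = 2304/667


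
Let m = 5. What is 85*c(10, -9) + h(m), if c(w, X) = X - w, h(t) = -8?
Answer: -1623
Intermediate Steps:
85*c(10, -9) + h(m) = 85*(-9 - 1*10) - 8 = 85*(-9 - 10) - 8 = 85*(-19) - 8 = -1615 - 8 = -1623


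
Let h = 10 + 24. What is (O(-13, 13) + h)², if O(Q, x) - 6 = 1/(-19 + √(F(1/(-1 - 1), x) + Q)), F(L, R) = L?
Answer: 18*(10120*√6 + 61609*I)/(114*√6 + 695*I) ≈ 1595.9 - 0.78389*I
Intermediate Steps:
O(Q, x) = 6 + 1/(-19 + √(-½ + Q)) (O(Q, x) = 6 + 1/(-19 + √(1/(-1 - 1) + Q)) = 6 + 1/(-19 + √(1/(-2) + Q)) = 6 + 1/(-19 + √(-½ + Q)))
h = 34
(O(-13, 13) + h)² = ((-226 + 6*√(-2 + 4*(-13)))/(-38 + √2*√(-1 + 2*(-13))) + 34)² = ((-226 + 6*√(-2 - 52))/(-38 + √2*√(-1 - 26)) + 34)² = ((-226 + 6*√(-54))/(-38 + √2*√(-27)) + 34)² = ((-226 + 6*(3*I*√6))/(-38 + √2*(3*I*√3)) + 34)² = ((-226 + 18*I*√6)/(-38 + 3*I*√6) + 34)² = (34 + (-226 + 18*I*√6)/(-38 + 3*I*√6))²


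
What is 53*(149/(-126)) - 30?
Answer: -11677/126 ≈ -92.675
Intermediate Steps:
53*(149/(-126)) - 30 = 53*(149*(-1/126)) - 30 = 53*(-149/126) - 30 = -7897/126 - 30 = -11677/126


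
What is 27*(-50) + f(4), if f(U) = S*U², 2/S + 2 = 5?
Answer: -4018/3 ≈ -1339.3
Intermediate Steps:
S = ⅔ (S = 2/(-2 + 5) = 2/3 = 2*(⅓) = ⅔ ≈ 0.66667)
f(U) = 2*U²/3
27*(-50) + f(4) = 27*(-50) + (⅔)*4² = -1350 + (⅔)*16 = -1350 + 32/3 = -4018/3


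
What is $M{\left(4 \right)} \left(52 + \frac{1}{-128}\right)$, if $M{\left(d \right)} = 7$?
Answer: $\frac{46585}{128} \approx 363.95$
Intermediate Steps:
$M{\left(4 \right)} \left(52 + \frac{1}{-128}\right) = 7 \left(52 + \frac{1}{-128}\right) = 7 \left(52 - \frac{1}{128}\right) = 7 \cdot \frac{6655}{128} = \frac{46585}{128}$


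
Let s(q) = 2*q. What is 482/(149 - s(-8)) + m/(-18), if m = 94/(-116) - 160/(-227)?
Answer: 4239163/1448260 ≈ 2.9271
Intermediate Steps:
m = -1389/13166 (m = 94*(-1/116) - 160*(-1/227) = -47/58 + 160/227 = -1389/13166 ≈ -0.10550)
482/(149 - s(-8)) + m/(-18) = 482/(149 - 2*(-8)) - 1389/13166/(-18) = 482/(149 - 1*(-16)) - 1389/13166*(-1/18) = 482/(149 + 16) + 463/78996 = 482/165 + 463/78996 = 4239163/1448260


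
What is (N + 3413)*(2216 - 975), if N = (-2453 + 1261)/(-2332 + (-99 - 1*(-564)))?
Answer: 7909219383/1867 ≈ 4.2363e+6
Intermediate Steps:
N = 1192/1867 (N = -1192/(-2332 + (-99 + 564)) = -1192/(-2332 + 465) = -1192/(-1867) = -1192*(-1/1867) = 1192/1867 ≈ 0.63846)
(N + 3413)*(2216 - 975) = (1192/1867 + 3413)*(2216 - 975) = (6373263/1867)*1241 = 7909219383/1867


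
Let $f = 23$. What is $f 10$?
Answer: $230$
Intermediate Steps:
$f 10 = 23 \cdot 10 = 230$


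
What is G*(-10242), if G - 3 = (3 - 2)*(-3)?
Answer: 0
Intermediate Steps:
G = 0 (G = 3 + (3 - 2)*(-3) = 3 + 1*(-3) = 3 - 3 = 0)
G*(-10242) = 0*(-10242) = 0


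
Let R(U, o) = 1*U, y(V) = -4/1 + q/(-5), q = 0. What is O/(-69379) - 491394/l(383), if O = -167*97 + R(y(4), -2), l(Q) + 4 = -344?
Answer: 5683010495/4023982 ≈ 1412.3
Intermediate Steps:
y(V) = -4 (y(V) = -4/1 + 0/(-5) = -4*1 + 0*(-⅕) = -4 + 0 = -4)
R(U, o) = U
l(Q) = -348 (l(Q) = -4 - 344 = -348)
O = -16203 (O = -167*97 - 4 = -16199 - 4 = -16203)
O/(-69379) - 491394/l(383) = -16203/(-69379) - 491394/(-348) = -16203*(-1/69379) - 491394*(-1/348) = 16203/69379 + 81899/58 = 5683010495/4023982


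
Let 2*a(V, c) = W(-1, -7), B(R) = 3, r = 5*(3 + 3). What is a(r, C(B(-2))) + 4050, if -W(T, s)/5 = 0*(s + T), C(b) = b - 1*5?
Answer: 4050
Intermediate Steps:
r = 30 (r = 5*6 = 30)
C(b) = -5 + b (C(b) = b - 5 = -5 + b)
W(T, s) = 0 (W(T, s) = -0*(s + T) = -0*(T + s) = -5*0 = 0)
a(V, c) = 0 (a(V, c) = (½)*0 = 0)
a(r, C(B(-2))) + 4050 = 0 + 4050 = 4050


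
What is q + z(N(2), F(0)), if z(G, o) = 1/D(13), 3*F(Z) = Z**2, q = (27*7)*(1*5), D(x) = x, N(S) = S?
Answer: 12286/13 ≈ 945.08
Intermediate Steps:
q = 945 (q = 189*5 = 945)
F(Z) = Z**2/3
z(G, o) = 1/13
q + z(N(2), F(0)) = 945 + 1/13 = 12286/13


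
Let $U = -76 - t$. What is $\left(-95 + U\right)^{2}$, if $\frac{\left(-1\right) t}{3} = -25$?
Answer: $60516$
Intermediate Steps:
$t = 75$ ($t = \left(-3\right) \left(-25\right) = 75$)
$U = -151$ ($U = -76 - 75 = -151$)
$\left(-95 + U\right)^{2} = \left(-95 - 151\right)^{2} = \left(-246\right)^{2} = 60516$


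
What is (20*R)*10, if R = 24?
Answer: 4800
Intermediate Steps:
(20*R)*10 = (20*24)*10 = 480*10 = 4800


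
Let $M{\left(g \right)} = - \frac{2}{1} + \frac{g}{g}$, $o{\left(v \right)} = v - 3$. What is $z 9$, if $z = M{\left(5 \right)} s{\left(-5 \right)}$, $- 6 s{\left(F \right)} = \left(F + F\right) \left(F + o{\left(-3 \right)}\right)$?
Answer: $165$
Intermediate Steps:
$o{\left(v \right)} = -3 + v$
$M{\left(g \right)} = -1$ ($M{\left(g \right)} = \left(-2\right) 1 + 1 = -2 + 1 = -1$)
$s{\left(F \right)} = - \frac{F \left(-6 + F\right)}{3}$ ($s{\left(F \right)} = - \frac{\left(F + F\right) \left(F - 6\right)}{6} = - \frac{2 F \left(F - 6\right)}{6} = - \frac{2 F \left(-6 + F\right)}{6} = - \frac{F \left(-6 + F\right)}{3}$)
$z = \frac{55}{3}$ ($z = - \frac{\left(-5\right) \left(6 - -5\right)}{3} = - \frac{\left(-5\right) \left(6 + 5\right)}{3} = - \frac{\left(-5\right) 11}{3} = \left(-1\right) \left(- \frac{55}{3}\right) = \frac{55}{3} \approx 18.333$)
$z 9 = \frac{55}{3} \cdot 9 = 165$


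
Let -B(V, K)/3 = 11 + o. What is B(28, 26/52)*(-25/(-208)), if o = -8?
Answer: -225/208 ≈ -1.0817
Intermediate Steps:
B(V, K) = -9 (B(V, K) = -3*(11 - 8) = -3*3 = -9)
B(28, 26/52)*(-25/(-208)) = -(-225)/(-208) = -(-225)*(-1)/208 = -9*25/208 = -225/208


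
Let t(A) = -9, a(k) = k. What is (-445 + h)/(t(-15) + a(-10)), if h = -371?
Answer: 816/19 ≈ 42.947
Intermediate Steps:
(-445 + h)/(t(-15) + a(-10)) = (-445 - 371)/(-9 - 10) = -816/(-19) = -816*(-1/19) = 816/19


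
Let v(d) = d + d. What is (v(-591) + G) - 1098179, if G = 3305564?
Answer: 2206203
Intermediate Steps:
v(d) = 2*d
(v(-591) + G) - 1098179 = (2*(-591) + 3305564) - 1098179 = (-1182 + 3305564) - 1098179 = 3304382 - 1098179 = 2206203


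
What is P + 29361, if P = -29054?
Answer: 307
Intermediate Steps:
P + 29361 = -29054 + 29361 = 307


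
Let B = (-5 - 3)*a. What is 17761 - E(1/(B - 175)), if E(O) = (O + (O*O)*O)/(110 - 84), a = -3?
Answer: 61150253588/3442951 ≈ 17761.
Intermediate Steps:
B = 24 (B = (-5 - 3)*(-3) = -8*(-3) = 24)
E(O) = O/26 + O³/26 (E(O) = (O + O²*O)/26 = (O + O³)*(1/26) = O/26 + O³/26)
17761 - E(1/(B - 175)) = 17761 - (1 + (1/(24 - 175))²)/(26*(24 - 175)) = 17761 - (1 + (1/(-151))²)/(26*(-151)) = 17761 - (-1)*(1 + (-1/151)²)/(26*151) = 17761 - (-1)*(1 + 1/22801)/(26*151) = 17761 - (-1)*22802/(26*151*22801) = 17761 - 1*(-877/3442951) = 17761 + 877/3442951 = 61150253588/3442951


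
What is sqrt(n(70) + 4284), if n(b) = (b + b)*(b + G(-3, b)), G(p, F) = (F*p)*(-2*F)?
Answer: 2*sqrt(1032521) ≈ 2032.3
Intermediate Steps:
G(p, F) = -2*p*F**2
n(b) = 2*b*(b + 6*b**2) (n(b) = (b + b)*(b - 2*(-3)*b**2) = (2*b)*(b + 6*b**2) = 2*b*(b + 6*b**2))
sqrt(n(70) + 4284) = sqrt(70**2*(2 + 12*70) + 4284) = sqrt(4900*(2 + 840) + 4284) = sqrt(4900*842 + 4284) = sqrt(4125800 + 4284) = sqrt(4130084) = 2*sqrt(1032521)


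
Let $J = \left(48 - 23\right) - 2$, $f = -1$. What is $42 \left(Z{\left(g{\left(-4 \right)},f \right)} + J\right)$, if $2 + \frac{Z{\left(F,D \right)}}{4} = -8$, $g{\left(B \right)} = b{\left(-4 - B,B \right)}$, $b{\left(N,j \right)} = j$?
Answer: $-714$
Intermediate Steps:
$J = 23$ ($J = 25 - 2 = 23$)
$g{\left(B \right)} = B$
$Z{\left(F,D \right)} = -40$ ($Z{\left(F,D \right)} = -8 + 4 \left(-8\right) = -8 - 32 = -40$)
$42 \left(Z{\left(g{\left(-4 \right)},f \right)} + J\right) = 42 \left(-40 + 23\right) = 42 \left(-17\right) = -714$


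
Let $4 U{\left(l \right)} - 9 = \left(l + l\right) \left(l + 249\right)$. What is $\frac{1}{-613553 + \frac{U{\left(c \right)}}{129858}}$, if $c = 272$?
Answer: $- \frac{519432}{318698778463} \approx -1.6299 \cdot 10^{-6}$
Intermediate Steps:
$U{\left(l \right)} = \frac{9}{4} + \frac{l \left(249 + l\right)}{2}$ ($U{\left(l \right)} = \frac{9}{4} + \frac{\left(l + l\right) \left(l + 249\right)}{4} = \frac{9}{4} + \frac{2 l \left(249 + l\right)}{4} = \frac{9}{4} + \frac{l \left(249 + l\right)}{2}$)
$\frac{1}{-613553 + \frac{U{\left(c \right)}}{129858}} = \frac{1}{-613553 + \frac{\frac{9}{4} + \frac{272^{2}}{2} + \frac{249}{2} \cdot 272}{129858}} = \frac{1}{-613553 + \left(\frac{9}{4} + \frac{1}{2} \cdot 73984 + 33864\right) \frac{1}{129858}} = \frac{1}{-613553 + \left(\frac{9}{4} + 36992 + 33864\right) \frac{1}{129858}} = \frac{1}{-613553 + \frac{283433}{4} \cdot \frac{1}{129858}} = \frac{1}{-613553 + \frac{283433}{519432}} = \frac{1}{- \frac{318698778463}{519432}} = - \frac{519432}{318698778463}$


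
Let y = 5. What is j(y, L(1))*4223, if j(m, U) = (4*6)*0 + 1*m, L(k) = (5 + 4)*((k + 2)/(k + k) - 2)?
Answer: 21115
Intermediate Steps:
L(k) = -18 + 9*(2 + k)/(2*k) (L(k) = 9*((2 + k)/((2*k)) - 2) = 9*((2 + k)*(1/(2*k)) - 2) = 9*((2 + k)/(2*k) - 2) = 9*(-2 + (2 + k)/(2*k)) = -18 + 9*(2 + k)/(2*k))
j(m, U) = m (j(m, U) = 24*0 + m = 0 + m = m)
j(y, L(1))*4223 = 5*4223 = 21115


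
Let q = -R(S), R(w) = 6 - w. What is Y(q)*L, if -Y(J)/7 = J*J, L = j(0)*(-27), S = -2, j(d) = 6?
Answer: 72576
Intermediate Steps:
L = -162 (L = 6*(-27) = -162)
q = -8 (q = -(6 - 1*(-2)) = -(6 + 2) = -1*8 = -8)
Y(J) = -7*J² (Y(J) = -7*J*J = -7*J²)
Y(q)*L = -7*(-8)²*(-162) = -7*64*(-162) = -448*(-162) = 72576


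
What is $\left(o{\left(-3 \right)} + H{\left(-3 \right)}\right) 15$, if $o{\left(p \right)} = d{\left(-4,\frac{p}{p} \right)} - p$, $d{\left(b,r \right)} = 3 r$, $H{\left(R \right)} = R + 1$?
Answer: $60$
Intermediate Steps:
$H{\left(R \right)} = 1 + R$
$o{\left(p \right)} = 3 - p$ ($o{\left(p \right)} = 3 \frac{p}{p} - p = 3 \cdot 1 - p = 3 - p$)
$\left(o{\left(-3 \right)} + H{\left(-3 \right)}\right) 15 = \left(\left(3 - -3\right) + \left(1 - 3\right)\right) 15 = \left(\left(3 + 3\right) - 2\right) 15 = \left(6 - 2\right) 15 = 4 \cdot 15 = 60$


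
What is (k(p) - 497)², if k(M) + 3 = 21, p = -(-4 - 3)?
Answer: 229441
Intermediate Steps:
p = 7 (p = -1*(-7) = 7)
k(M) = 18 (k(M) = -3 + 21 = 18)
(k(p) - 497)² = (18 - 497)² = (-479)² = 229441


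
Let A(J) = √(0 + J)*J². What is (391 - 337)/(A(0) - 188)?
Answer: -27/94 ≈ -0.28723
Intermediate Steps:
A(J) = J^(5/2) (A(J) = √J*J² = J^(5/2))
(391 - 337)/(A(0) - 188) = (391 - 337)/(0^(5/2) - 188) = 54/(0 - 188) = 54/(-188) = 54*(-1/188) = -27/94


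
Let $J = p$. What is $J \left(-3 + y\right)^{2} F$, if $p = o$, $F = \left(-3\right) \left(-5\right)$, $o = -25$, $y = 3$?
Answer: $0$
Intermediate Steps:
$F = 15$
$p = -25$
$J = -25$
$J \left(-3 + y\right)^{2} F = - 25 \left(-3 + 3\right)^{2} \cdot 15 = - 25 \cdot 0^{2} \cdot 15 = \left(-25\right) 0 \cdot 15 = 0 \cdot 15 = 0$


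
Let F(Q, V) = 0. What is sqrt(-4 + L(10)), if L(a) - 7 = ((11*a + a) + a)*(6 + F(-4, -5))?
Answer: 3*sqrt(87) ≈ 27.982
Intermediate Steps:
L(a) = 7 + 78*a (L(a) = 7 + ((11*a + a) + a)*(6 + 0) = 7 + (12*a + a)*6 = 7 + (13*a)*6 = 7 + 78*a)
sqrt(-4 + L(10)) = sqrt(-4 + (7 + 78*10)) = sqrt(-4 + (7 + 780)) = sqrt(-4 + 787) = sqrt(783) = 3*sqrt(87)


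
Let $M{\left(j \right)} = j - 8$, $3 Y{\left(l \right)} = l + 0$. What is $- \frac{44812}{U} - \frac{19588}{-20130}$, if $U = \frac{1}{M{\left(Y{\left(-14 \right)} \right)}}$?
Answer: $\frac{5713091674}{10065} \approx 5.6762 \cdot 10^{5}$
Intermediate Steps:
$Y{\left(l \right)} = \frac{l}{3}$ ($Y{\left(l \right)} = \frac{l + 0}{3} = \frac{l}{3}$)
$M{\left(j \right)} = -8 + j$ ($M{\left(j \right)} = j - 8 = -8 + j$)
$U = - \frac{3}{38}$ ($U = \frac{1}{-8 + \frac{1}{3} \left(-14\right)} = \frac{1}{-8 - \frac{14}{3}} = \frac{1}{- \frac{38}{3}} = - \frac{3}{38} \approx -0.078947$)
$- \frac{44812}{U} - \frac{19588}{-20130} = - \frac{44812}{- \frac{3}{38}} - \frac{19588}{-20130} = \left(-44812\right) \left(- \frac{38}{3}\right) - - \frac{9794}{10065} = \frac{1702856}{3} + \frac{9794}{10065} = \frac{5713091674}{10065}$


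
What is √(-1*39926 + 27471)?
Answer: I*√12455 ≈ 111.6*I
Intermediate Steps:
√(-1*39926 + 27471) = √(-39926 + 27471) = √(-12455) = I*√12455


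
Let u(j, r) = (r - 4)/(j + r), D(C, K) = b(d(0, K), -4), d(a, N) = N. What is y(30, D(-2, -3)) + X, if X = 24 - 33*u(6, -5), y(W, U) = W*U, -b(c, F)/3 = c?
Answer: 591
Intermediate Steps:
b(c, F) = -3*c
D(C, K) = -3*K
y(W, U) = U*W
u(j, r) = (-4 + r)/(j + r)
X = 321 (X = 24 - 33*(-4 - 5)/(6 - 5) = 24 - 33*(-9)/1 = 24 - 33*(-9) = 24 + 297 = 321)
y(30, D(-2, -3)) + X = -3*(-3)*30 + 321 = 9*30 + 321 = 270 + 321 = 591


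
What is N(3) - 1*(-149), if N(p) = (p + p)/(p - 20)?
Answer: 2527/17 ≈ 148.65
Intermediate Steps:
N(p) = 2*p/(-20 + p) (N(p) = (2*p)/(-20 + p) = 2*p/(-20 + p))
N(3) - 1*(-149) = 2*3/(-20 + 3) - 1*(-149) = 2*3/(-17) + 149 = 2*3*(-1/17) + 149 = -6/17 + 149 = 2527/17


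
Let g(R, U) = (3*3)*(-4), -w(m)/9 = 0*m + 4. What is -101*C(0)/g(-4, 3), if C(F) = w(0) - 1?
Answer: -3737/36 ≈ -103.81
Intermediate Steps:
w(m) = -36 (w(m) = -9*(0*m + 4) = -9*(0 + 4) = -9*4 = -36)
C(F) = -37 (C(F) = -36 - 1 = -37)
g(R, U) = -36 (g(R, U) = 9*(-4) = -36)
-101*C(0)/g(-4, 3) = -(-3737)/(-36) = -(-3737)*(-1)/36 = -101*37/36 = -3737/36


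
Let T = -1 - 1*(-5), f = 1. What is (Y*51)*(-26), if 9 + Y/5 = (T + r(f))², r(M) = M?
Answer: -106080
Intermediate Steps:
T = 4 (T = -1 + 5 = 4)
Y = 80 (Y = -45 + 5*(4 + 1)² = -45 + 5*5² = -45 + 5*25 = -45 + 125 = 80)
(Y*51)*(-26) = (80*51)*(-26) = 4080*(-26) = -106080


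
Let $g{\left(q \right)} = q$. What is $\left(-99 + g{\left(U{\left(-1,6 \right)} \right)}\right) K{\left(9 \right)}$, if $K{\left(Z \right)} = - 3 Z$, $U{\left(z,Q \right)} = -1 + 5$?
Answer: $2565$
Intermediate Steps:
$U{\left(z,Q \right)} = 4$
$\left(-99 + g{\left(U{\left(-1,6 \right)} \right)}\right) K{\left(9 \right)} = \left(-99 + 4\right) \left(\left(-3\right) 9\right) = \left(-95\right) \left(-27\right) = 2565$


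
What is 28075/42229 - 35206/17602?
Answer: -496269012/371657429 ≈ -1.3353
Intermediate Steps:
28075/42229 - 35206/17602 = 28075*(1/42229) - 35206*1/17602 = 28075/42229 - 17603/8801 = -496269012/371657429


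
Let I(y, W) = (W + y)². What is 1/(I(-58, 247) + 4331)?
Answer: 1/40052 ≈ 2.4968e-5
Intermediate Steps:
1/(I(-58, 247) + 4331) = 1/((247 - 58)² + 4331) = 1/(189² + 4331) = 1/(35721 + 4331) = 1/40052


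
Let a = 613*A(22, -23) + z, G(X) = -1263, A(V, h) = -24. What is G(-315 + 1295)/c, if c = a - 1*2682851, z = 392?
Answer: 421/899057 ≈ 0.00046827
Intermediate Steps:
a = -14320 (a = 613*(-24) + 392 = -14712 + 392 = -14320)
c = -2697171 (c = -14320 - 1*2682851 = -14320 - 2682851 = -2697171)
G(-315 + 1295)/c = -1263/(-2697171) = -1263*(-1/2697171) = 421/899057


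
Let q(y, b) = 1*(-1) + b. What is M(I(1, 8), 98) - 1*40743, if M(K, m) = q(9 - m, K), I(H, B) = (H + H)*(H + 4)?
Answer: -40734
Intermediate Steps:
I(H, B) = 2*H*(4 + H) (I(H, B) = (2*H)*(4 + H) = 2*H*(4 + H))
q(y, b) = -1 + b
M(K, m) = -1 + K
M(I(1, 8), 98) - 1*40743 = (-1 + 2*1*(4 + 1)) - 1*40743 = (-1 + 2*1*5) - 40743 = (-1 + 10) - 40743 = 9 - 40743 = -40734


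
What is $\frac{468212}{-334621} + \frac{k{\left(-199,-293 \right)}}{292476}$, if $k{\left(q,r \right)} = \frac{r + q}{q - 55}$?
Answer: $- \frac{2898565973843}{2071552278782} \approx -1.3992$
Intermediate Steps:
$k{\left(q,r \right)} = \frac{q + r}{-55 + q}$ ($k{\left(q,r \right)} = \frac{q + r}{q + \left(-70 + 15\right)} = \frac{q + r}{q - 55} = \frac{q + r}{-55 + q}$)
$\frac{468212}{-334621} + \frac{k{\left(-199,-293 \right)}}{292476} = \frac{468212}{-334621} + \frac{\frac{1}{-55 - 199} \left(-199 - 293\right)}{292476} = 468212 \left(- \frac{1}{334621}\right) + \frac{1}{-254} \left(-492\right) \frac{1}{292476} = - \frac{468212}{334621} + \left(- \frac{1}{254}\right) \left(-492\right) \frac{1}{292476} = - \frac{468212}{334621} + \frac{246}{127} \cdot \frac{1}{292476} = - \frac{468212}{334621} + \frac{41}{6190742} = - \frac{2898565973843}{2071552278782}$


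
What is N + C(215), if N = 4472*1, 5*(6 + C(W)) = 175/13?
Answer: 58093/13 ≈ 4468.7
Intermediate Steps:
C(W) = -43/13 (C(W) = -6 + (175/13)/5 = -6 + (175*(1/13))/5 = -6 + (1/5)*(175/13) = -6 + 35/13 = -43/13)
N = 4472
N + C(215) = 4472 - 43/13 = 58093/13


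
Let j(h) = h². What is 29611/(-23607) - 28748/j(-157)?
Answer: -1408535575/581888943 ≈ -2.4206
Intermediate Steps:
29611/(-23607) - 28748/j(-157) = 29611/(-23607) - 28748/((-157)²) = 29611*(-1/23607) - 28748/24649 = -29611/23607 - 28748*1/24649 = -29611/23607 - 28748/24649 = -1408535575/581888943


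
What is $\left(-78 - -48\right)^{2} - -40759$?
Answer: $41659$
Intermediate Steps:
$\left(-78 - -48\right)^{2} - -40759 = \left(-78 + 48\right)^{2} + 40759 = \left(-30\right)^{2} + 40759 = 900 + 40759 = 41659$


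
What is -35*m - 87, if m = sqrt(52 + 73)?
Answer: -87 - 175*sqrt(5) ≈ -478.31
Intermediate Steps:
m = 5*sqrt(5) (m = sqrt(125) = 5*sqrt(5) ≈ 11.180)
-35*m - 87 = -175*sqrt(5) - 87 = -87 - 175*sqrt(5)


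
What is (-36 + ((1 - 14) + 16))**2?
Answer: 1089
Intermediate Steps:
(-36 + ((1 - 14) + 16))**2 = (-36 + (-13 + 16))**2 = (-36 + 3)**2 = (-33)**2 = 1089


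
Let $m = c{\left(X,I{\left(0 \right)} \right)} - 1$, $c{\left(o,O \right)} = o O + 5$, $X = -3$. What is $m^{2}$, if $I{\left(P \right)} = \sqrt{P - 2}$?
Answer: $\left(4 - 3 i \sqrt{2}\right)^{2} \approx -2.0 - 33.941 i$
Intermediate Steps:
$I{\left(P \right)} = \sqrt{-2 + P}$
$c{\left(o,O \right)} = 5 + O o$ ($c{\left(o,O \right)} = O o + 5 = 5 + O o$)
$m = 4 - 3 i \sqrt{2}$ ($m = \left(5 + \sqrt{-2 + 0} \left(-3\right)\right) - 1 = \left(5 + \sqrt{-2} \left(-3\right)\right) - 1 = \left(5 + i \sqrt{2} \left(-3\right)\right) - 1 = \left(5 - 3 i \sqrt{2}\right) - 1 = 4 - 3 i \sqrt{2} \approx 4.0 - 4.2426 i$)
$m^{2} = \left(4 - 3 i \sqrt{2}\right)^{2}$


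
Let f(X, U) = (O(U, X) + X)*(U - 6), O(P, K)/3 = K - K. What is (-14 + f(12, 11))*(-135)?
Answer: -6210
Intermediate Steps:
O(P, K) = 0 (O(P, K) = 3*(K - K) = 3*0 = 0)
f(X, U) = X*(-6 + U) (f(X, U) = (0 + X)*(U - 6) = X*(-6 + U))
(-14 + f(12, 11))*(-135) = (-14 + 12*(-6 + 11))*(-135) = (-14 + 12*5)*(-135) = (-14 + 60)*(-135) = 46*(-135) = -6210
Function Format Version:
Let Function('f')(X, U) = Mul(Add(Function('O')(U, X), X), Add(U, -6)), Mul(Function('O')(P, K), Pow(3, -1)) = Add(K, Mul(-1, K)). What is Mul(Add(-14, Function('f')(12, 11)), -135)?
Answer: -6210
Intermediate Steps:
Function('O')(P, K) = 0 (Function('O')(P, K) = Mul(3, Add(K, Mul(-1, K))) = Mul(3, 0) = 0)
Function('f')(X, U) = Mul(X, Add(-6, U)) (Function('f')(X, U) = Mul(Add(0, X), Add(U, -6)) = Mul(X, Add(-6, U)))
Mul(Add(-14, Function('f')(12, 11)), -135) = Mul(Add(-14, Mul(12, Add(-6, 11))), -135) = Mul(Add(-14, Mul(12, 5)), -135) = Mul(Add(-14, 60), -135) = Mul(46, -135) = -6210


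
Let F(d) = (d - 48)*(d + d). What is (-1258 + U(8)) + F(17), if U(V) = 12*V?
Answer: -2216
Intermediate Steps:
F(d) = 2*d*(-48 + d) (F(d) = (-48 + d)*(2*d) = 2*d*(-48 + d))
(-1258 + U(8)) + F(17) = (-1258 + 12*8) + 2*17*(-48 + 17) = (-1258 + 96) + 2*17*(-31) = -1162 - 1054 = -2216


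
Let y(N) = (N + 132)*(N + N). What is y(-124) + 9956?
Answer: 7972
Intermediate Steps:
y(N) = 2*N*(132 + N) (y(N) = (132 + N)*(2*N) = 2*N*(132 + N))
y(-124) + 9956 = 2*(-124)*(132 - 124) + 9956 = 2*(-124)*8 + 9956 = -1984 + 9956 = 7972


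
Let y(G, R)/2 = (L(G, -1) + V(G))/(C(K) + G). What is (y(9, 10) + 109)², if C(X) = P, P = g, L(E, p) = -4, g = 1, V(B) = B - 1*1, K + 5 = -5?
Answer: 301401/25 ≈ 12056.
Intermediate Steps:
K = -10 (K = -5 - 5 = -10)
V(B) = -1 + B (V(B) = B - 1 = -1 + B)
P = 1
C(X) = 1
y(G, R) = 2*(-5 + G)/(1 + G) (y(G, R) = 2*((-4 + (-1 + G))/(1 + G)) = 2*((-5 + G)/(1 + G)) = 2*(-5 + G)/(1 + G))
(y(9, 10) + 109)² = (2*(-5 + 9)/(1 + 9) + 109)² = (2*4/10 + 109)² = (2*(⅒)*4 + 109)² = (⅘ + 109)² = (549/5)² = 301401/25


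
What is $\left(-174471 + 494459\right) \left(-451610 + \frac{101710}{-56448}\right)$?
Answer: $- \frac{145666440103645}{1008} \approx -1.4451 \cdot 10^{11}$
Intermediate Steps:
$\left(-174471 + 494459\right) \left(-451610 + \frac{101710}{-56448}\right) = 319988 \left(-451610 + 101710 \left(- \frac{1}{56448}\right)\right) = 319988 \left(-451610 - \frac{7265}{4032}\right) = 319988 \left(- \frac{1820898785}{4032}\right) = - \frac{145666440103645}{1008}$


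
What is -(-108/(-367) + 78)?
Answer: -28734/367 ≈ -78.294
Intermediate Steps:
-(-108/(-367) + 78) = -(-1/367*(-108) + 78) = -(108/367 + 78) = -1*28734/367 = -28734/367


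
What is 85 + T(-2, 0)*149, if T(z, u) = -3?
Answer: -362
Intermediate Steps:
85 + T(-2, 0)*149 = 85 - 3*149 = 85 - 447 = -362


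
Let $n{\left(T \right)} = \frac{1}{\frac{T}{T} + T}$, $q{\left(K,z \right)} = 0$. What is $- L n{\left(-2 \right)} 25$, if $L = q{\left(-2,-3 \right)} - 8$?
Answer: $-200$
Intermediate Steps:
$L = -8$ ($L = 0 - 8 = -8$)
$n{\left(T \right)} = \frac{1}{1 + T}$
$- L n{\left(-2 \right)} 25 = \frac{\left(-1\right) \left(-8\right)}{1 - 2} \cdot 25 = \frac{8}{-1} \cdot 25 = 8 \left(-1\right) 25 = \left(-8\right) 25 = -200$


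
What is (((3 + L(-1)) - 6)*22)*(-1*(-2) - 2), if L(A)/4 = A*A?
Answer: 0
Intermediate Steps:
L(A) = 4*A² (L(A) = 4*(A*A) = 4*A²)
(((3 + L(-1)) - 6)*22)*(-1*(-2) - 2) = (((3 + 4*(-1)²) - 6)*22)*(-1*(-2) - 2) = (((3 + 4*1) - 6)*22)*(2 - 2) = (((3 + 4) - 6)*22)*0 = ((7 - 6)*22)*0 = (1*22)*0 = 22*0 = 0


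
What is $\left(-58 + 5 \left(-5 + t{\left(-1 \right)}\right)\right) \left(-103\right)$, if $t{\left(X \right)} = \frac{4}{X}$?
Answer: $10609$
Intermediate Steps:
$\left(-58 + 5 \left(-5 + t{\left(-1 \right)}\right)\right) \left(-103\right) = \left(-58 + 5 \left(-5 + \frac{4}{-1}\right)\right) \left(-103\right) = \left(-58 + 5 \left(-5 + 4 \left(-1\right)\right)\right) \left(-103\right) = \left(-58 + 5 \left(-5 - 4\right)\right) \left(-103\right) = \left(-58 + 5 \left(-9\right)\right) \left(-103\right) = \left(-58 - 45\right) \left(-103\right) = \left(-103\right) \left(-103\right) = 10609$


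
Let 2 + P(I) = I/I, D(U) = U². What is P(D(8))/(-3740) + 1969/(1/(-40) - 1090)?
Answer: -294518799/163067740 ≈ -1.8061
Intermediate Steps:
P(I) = -1 (P(I) = -2 + I/I = -2 + 1 = -1)
P(D(8))/(-3740) + 1969/(1/(-40) - 1090) = -1/(-3740) + 1969/(1/(-40) - 1090) = -1*(-1/3740) + 1969/(-1/40 - 1090) = 1/3740 + 1969/(-43601/40) = 1/3740 + 1969*(-40/43601) = 1/3740 - 78760/43601 = -294518799/163067740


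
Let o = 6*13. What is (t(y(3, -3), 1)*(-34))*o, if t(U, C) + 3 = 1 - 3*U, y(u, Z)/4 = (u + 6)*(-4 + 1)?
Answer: -853944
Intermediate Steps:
y(u, Z) = -72 - 12*u (y(u, Z) = 4*((u + 6)*(-4 + 1)) = 4*((6 + u)*(-3)) = 4*(-18 - 3*u) = -72 - 12*u)
t(U, C) = -2 - 3*U (t(U, C) = -3 + (1 - 3*U) = -2 - 3*U)
o = 78
(t(y(3, -3), 1)*(-34))*o = ((-2 - 3*(-72 - 12*3))*(-34))*78 = ((-2 - 3*(-72 - 36))*(-34))*78 = ((-2 - 3*(-108))*(-34))*78 = ((-2 + 324)*(-34))*78 = (322*(-34))*78 = -10948*78 = -853944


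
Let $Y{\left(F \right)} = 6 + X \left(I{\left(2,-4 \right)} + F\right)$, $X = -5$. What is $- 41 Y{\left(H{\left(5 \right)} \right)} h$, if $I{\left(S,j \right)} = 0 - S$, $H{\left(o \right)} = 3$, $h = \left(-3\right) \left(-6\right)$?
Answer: $-738$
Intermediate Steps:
$h = 18$
$I{\left(S,j \right)} = - S$
$Y{\left(F \right)} = 16 - 5 F$ ($Y{\left(F \right)} = 6 - 5 \left(\left(-1\right) 2 + F\right) = 6 - 5 \left(-2 + F\right) = 6 - \left(-10 + 5 F\right) = 16 - 5 F$)
$- 41 Y{\left(H{\left(5 \right)} \right)} h = - 41 \left(16 - 15\right) 18 = \left(-41\right) 1 \cdot 18 = \left(-41\right) 18 = -738$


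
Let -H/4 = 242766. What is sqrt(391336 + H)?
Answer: 4*I*sqrt(36233) ≈ 761.4*I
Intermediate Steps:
H = -971064 (H = -4*242766 = -971064)
sqrt(391336 + H) = sqrt(391336 - 971064) = sqrt(-579728) = 4*I*sqrt(36233)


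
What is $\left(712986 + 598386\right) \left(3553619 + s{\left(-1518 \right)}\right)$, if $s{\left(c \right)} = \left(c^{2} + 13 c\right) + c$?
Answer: $7654073150052$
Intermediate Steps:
$s{\left(c \right)} = c^{2} + 14 c$
$\left(712986 + 598386\right) \left(3553619 + s{\left(-1518 \right)}\right) = \left(712986 + 598386\right) \left(3553619 - 1518 \left(14 - 1518\right)\right) = 1311372 \left(3553619 - -2283072\right) = 1311372 \left(3553619 + 2283072\right) = 1311372 \cdot 5836691 = 7654073150052$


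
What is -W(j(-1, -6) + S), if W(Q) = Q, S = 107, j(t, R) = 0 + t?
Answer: -106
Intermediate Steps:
j(t, R) = t
-W(j(-1, -6) + S) = -(-1 + 107) = -1*106 = -106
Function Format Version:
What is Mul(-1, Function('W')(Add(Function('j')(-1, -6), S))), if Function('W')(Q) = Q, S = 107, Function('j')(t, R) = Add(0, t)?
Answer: -106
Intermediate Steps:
Function('j')(t, R) = t
Mul(-1, Function('W')(Add(Function('j')(-1, -6), S))) = Mul(-1, Add(-1, 107)) = Mul(-1, 106) = -106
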